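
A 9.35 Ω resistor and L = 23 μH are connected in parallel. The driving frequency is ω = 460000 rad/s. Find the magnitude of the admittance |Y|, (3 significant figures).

X_L = ωL = 10.6 Ω
Parallel: admittances add. Y = 1/R + 1/(jωL)
Y = (0.107 − j0.0945) S
|Y| = 0.143 S → |Z| = 1/|Y| = 7.01 Ω, ∠Z = −∠Y = 41.5°

143 mS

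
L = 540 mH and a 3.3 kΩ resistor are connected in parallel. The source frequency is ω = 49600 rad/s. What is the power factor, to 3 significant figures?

X_L = ωL = 26800 Ω
Parallel: admittances add. Y = 1/R + 1/(jωL)
Y = (0.000303 − j3.73e-05) S
|Y| = 0.000305 S → |Z| = 1/|Y| = 3280 Ω, ∠Z = −∠Y = 7.02°
cos φ = cos(7.02°) = 0.992

0.992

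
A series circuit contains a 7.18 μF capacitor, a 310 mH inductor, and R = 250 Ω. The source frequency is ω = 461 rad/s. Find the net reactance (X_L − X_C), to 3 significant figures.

-159 Ω

X_L = ωL = 143 Ω
X_C = 1/(ωC) = 302 Ω
X = 143 − 302 = -159 Ω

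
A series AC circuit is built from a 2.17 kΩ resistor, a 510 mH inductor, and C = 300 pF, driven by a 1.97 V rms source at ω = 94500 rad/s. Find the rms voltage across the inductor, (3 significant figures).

7.25 V

X_L = ωL = 48200 Ω
X_C = 1/(ωC) = 35300 Ω
Net reactance X = X_L − X_C = 12900 Ω
Z = 2170 + j12900 Ω
|Z| = √(2170² + 12900²) = 13100 Ω
I = V/|Z| = 150 μA
V_L = I·|Z_L| = 0.000150 × 48200 = 7.25 V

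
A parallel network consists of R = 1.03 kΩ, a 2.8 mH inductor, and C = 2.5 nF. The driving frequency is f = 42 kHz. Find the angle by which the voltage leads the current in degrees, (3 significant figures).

35.5°

ω = 2πf = 263900 rad/s
X_L = ωL = 739 Ω
X_C = 1/(ωC) = 1520 Ω
Parallel: admittances add. Y = 1/R + 1/(jωL) + jωC
Y = (0.000971 − j0.000694) S
|Y| = 0.00119 S → |Z| = 1/|Y| = 838 Ω, ∠Z = −∠Y = 35.5°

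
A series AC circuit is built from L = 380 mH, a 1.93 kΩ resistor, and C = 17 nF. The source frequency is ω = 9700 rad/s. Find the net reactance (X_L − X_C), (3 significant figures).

-2380 Ω

X_L = ωL = 3690 Ω
X_C = 1/(ωC) = 6060 Ω
X = 3690 − 6060 = -2380 Ω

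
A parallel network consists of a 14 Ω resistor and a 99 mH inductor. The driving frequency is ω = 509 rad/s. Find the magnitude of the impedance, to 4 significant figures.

X_L = ωL = 50.39 Ω
Parallel: admittances add. Y = 1/R + 1/(jωL)
Y = (0.07143 − j0.01984) S
|Y| = 0.07413 S → |Z| = 1/|Y| = 13.49 Ω, ∠Z = −∠Y = 15.53°

13.49 Ω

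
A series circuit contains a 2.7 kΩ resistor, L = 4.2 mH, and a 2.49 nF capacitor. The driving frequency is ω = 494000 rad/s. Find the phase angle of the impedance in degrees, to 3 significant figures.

X_L = ωL = 2070 Ω
X_C = 1/(ωC) = 813 Ω
Net reactance X = X_L − X_C = 1260 Ω
Z = 2700 + j1260 Ω
|Z| = √(2700² + 1260²) = 2980 Ω
∠Z = arctan(1260/2700) = 25.0°

25.0°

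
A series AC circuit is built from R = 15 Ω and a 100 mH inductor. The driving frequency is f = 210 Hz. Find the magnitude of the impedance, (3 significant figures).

ω = 2πf = 1319 rad/s
X_L = ωL = 132 Ω
Z = 15.0 + j132 Ω
|Z| = √(15.0² + 132²) = 133 Ω

133 Ω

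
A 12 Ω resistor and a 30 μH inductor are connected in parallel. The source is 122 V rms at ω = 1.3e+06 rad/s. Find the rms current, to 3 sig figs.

10.6 A

X_L = ωL = 39.0 Ω
Parallel: admittances add. Y = 1/R + 1/(jωL)
Y = (0.0833 − j0.0256) S
|Y| = 0.0872 S → |Z| = 1/|Y| = 11.5 Ω, ∠Z = −∠Y = 17.1°
I = V/|Z| = 122/11.5 = 10.6 A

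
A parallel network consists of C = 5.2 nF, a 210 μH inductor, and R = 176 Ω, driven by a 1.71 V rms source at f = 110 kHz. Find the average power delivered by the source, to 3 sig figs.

16.6 mW

ω = 2πf = 691200 rad/s
X_L = ωL = 145 Ω
X_C = 1/(ωC) = 278 Ω
Parallel: admittances add. Y = 1/R + 1/(jωL) + jωC
Y = (0.00568 − j0.00330) S
|Y| = 0.00657 S → |Z| = 1/|Y| = 152 Ω, ∠Z = −∠Y = 30.1°
I = V/|Z| = 11.2 mA
P = VI cos φ = 1.71 × 0.0112 × cos(30.1°) = 16.6 mW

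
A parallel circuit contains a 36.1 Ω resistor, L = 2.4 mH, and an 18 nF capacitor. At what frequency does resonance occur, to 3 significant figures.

24.2 kHz

ω₀ = 1/√(LC) = 1/√(0.0024 × 1.8e-08) = 152100 rad/s
f₀ = ω₀/(2π) = 24.2 kHz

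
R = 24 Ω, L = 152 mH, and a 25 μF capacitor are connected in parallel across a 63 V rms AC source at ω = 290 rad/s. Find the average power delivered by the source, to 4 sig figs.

165.4 W

X_L = ωL = 44.08 Ω
X_C = 1/(ωC) = 137.9 Ω
Parallel: admittances add. Y = 1/R + 1/(jωL) + jωC
Y = (0.04167 − j0.01544) S
|Y| = 0.04443 S → |Z| = 1/|Y| = 22.51 Ω, ∠Z = −∠Y = 20.33°
I = V/|Z| = 2.799 A
P = VI cos φ = 63 × 2.799 × cos(20.33°) = 165.4 W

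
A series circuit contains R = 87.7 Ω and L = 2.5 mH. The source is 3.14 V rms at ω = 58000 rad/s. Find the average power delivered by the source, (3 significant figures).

X_L = ωL = 145 Ω
Z = 87.7 + j145 Ω
|Z| = √(87.7² + 145²) = 169 Ω
∠Z = arctan(145/87.7) = 58.8°
I = V/|Z| = 18.5 mA
P = VI cos φ = 3.14 × 0.0185 × cos(58.8°) = 30.1 mW

30.1 mW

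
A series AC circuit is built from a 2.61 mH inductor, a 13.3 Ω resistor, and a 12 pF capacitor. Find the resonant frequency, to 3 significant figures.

ω₀ = 1/√(LC) = 1/√(0.00261 × 1.2e-11) = 5.651e+06 rad/s
f₀ = ω₀/(2π) = 899 kHz

899 kHz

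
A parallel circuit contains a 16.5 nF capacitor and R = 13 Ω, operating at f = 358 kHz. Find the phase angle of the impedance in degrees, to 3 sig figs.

-25.8°

ω = 2πf = 2.249e+06 rad/s
X_C = 1/(ωC) = 26.9 Ω
Parallel: admittances add. Y = 1/R + jωC
Y = (0.0769 + j0.0371) S
|Y| = 0.0854 S → |Z| = 1/|Y| = 11.7 Ω, ∠Z = −∠Y = -25.8°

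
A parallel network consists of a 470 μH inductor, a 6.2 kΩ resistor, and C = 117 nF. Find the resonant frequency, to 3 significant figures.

21.5 kHz

ω₀ = 1/√(LC) = 1/√(0.00047 × 1.17e-07) = 134900 rad/s
f₀ = ω₀/(2π) = 21.5 kHz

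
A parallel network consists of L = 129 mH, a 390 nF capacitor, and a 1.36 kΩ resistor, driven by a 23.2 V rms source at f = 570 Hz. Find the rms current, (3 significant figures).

24.7 mA

ω = 2πf = 3581 rad/s
X_L = ωL = 462 Ω
X_C = 1/(ωC) = 716 Ω
Parallel: admittances add. Y = 1/R + 1/(jωL) + jωC
Y = (0.000735 − j0.000768) S
|Y| = 0.00106 S → |Z| = 1/|Y| = 941 Ω, ∠Z = −∠Y = 46.2°
I = V/|Z| = 23.2/941 = 24.7 mA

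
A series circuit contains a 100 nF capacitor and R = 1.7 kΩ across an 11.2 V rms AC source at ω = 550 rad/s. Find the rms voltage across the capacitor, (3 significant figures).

X_C = 1/(ωC) = 18200 Ω
Z = 1700 − j18200 Ω
|Z| = √(1700² + 18200²) = 18300 Ω
I = V/|Z| = 613 μA
V_C = I·|Z_C| = 0.000613 × 18200 = 11.2 V

11.2 V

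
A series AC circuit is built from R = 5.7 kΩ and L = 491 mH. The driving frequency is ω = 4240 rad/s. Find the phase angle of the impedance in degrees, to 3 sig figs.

X_L = ωL = 2080 Ω
Z = 5700 + j2080 Ω
|Z| = √(5700² + 2080²) = 6070 Ω
∠Z = arctan(2080/5700) = 20.1°

20.1°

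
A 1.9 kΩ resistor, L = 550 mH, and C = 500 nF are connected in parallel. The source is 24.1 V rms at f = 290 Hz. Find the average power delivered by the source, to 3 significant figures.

ω = 2πf = 1822 rad/s
X_L = ωL = 1000 Ω
X_C = 1/(ωC) = 1100 Ω
Parallel: admittances add. Y = 1/R + 1/(jωL) + jωC
Y = (0.000526 − j8.68e-05) S
|Y| = 0.000533 S → |Z| = 1/|Y| = 1870 Ω, ∠Z = −∠Y = 9.36°
I = V/|Z| = 12.9 mA
P = VI cos φ = 24.1 × 0.0129 × cos(9.36°) = 306 mW

306 mW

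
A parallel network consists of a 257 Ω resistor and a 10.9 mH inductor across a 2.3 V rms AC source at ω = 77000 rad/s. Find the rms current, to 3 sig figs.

X_L = ωL = 839 Ω
Parallel: admittances add. Y = 1/R + 1/(jωL)
Y = (0.00389 − j0.00119) S
|Y| = 0.00407 S → |Z| = 1/|Y| = 246 Ω, ∠Z = −∠Y = 17.0°
I = V/|Z| = 2.3/246 = 9.36 mA

9.36 mA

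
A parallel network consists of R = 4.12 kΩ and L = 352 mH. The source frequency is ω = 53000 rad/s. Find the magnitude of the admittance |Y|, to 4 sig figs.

X_L = ωL = 18660 Ω
Parallel: admittances add. Y = 1/R + 1/(jωL)
Y = (0.0002427 − j5.36e-05) S
|Y| = 0.0002486 S → |Z| = 1/|Y| = 4023 Ω, ∠Z = −∠Y = 12.45°

248.6 μS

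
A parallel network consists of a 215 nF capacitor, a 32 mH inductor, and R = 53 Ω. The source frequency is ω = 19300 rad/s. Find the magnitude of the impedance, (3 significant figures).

X_L = ωL = 618 Ω
X_C = 1/(ωC) = 241 Ω
Parallel: admittances add. Y = 1/R + 1/(jωL) + jωC
Y = (0.0189 + j0.00253) S
|Y| = 0.0190 S → |Z| = 1/|Y| = 52.5 Ω, ∠Z = −∠Y = -7.64°

52.5 Ω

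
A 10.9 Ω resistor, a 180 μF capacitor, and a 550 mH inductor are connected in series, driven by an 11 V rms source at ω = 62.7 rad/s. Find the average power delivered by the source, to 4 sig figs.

432.7 mW

X_L = ωL = 34.49 Ω
X_C = 1/(ωC) = 88.61 Ω
Net reactance X = X_L − X_C = -54.12 Ω
Z = 10.90 − j54.12 Ω
|Z| = √(10.90² + 54.12²) = 55.21 Ω
∠Z = arctan(-54.12/10.90) = -78.61°
I = V/|Z| = 199.2 mA
P = VI cos φ = 11 × 0.1992 × cos(-78.61°) = 432.7 mW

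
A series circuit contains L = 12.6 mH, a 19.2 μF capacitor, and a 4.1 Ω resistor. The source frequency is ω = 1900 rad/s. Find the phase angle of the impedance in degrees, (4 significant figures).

X_L = ωL = 23.94 Ω
X_C = 1/(ωC) = 27.41 Ω
Net reactance X = X_L − X_C = -3.472 Ω
Z = 4.100 − j3.472 Ω
|Z| = √(4.100² + 3.472²) = 5.373 Ω
∠Z = arctan(-3.472/4.100) = -40.26°

-40.26°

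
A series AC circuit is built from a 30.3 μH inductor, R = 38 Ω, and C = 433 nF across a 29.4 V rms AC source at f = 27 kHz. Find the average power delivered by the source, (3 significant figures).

21.7 W

ω = 2πf = 169600 rad/s
X_L = ωL = 5.14 Ω
X_C = 1/(ωC) = 13.6 Ω
Net reactance X = X_L − X_C = -8.47 Ω
Z = 38.0 − j8.47 Ω
|Z| = √(38.0² + 8.47²) = 38.9 Ω
∠Z = arctan(-8.47/38.0) = -12.6°
I = V/|Z| = 755 mA
P = VI cos φ = 29.4 × 0.755 × cos(-12.6°) = 21.7 W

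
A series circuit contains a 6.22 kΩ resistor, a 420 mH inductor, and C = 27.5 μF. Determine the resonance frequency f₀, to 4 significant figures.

46.83 Hz

ω₀ = 1/√(LC) = 1/√(0.42 × 2.75e-05) = 294.2 rad/s
f₀ = ω₀/(2π) = 46.83 Hz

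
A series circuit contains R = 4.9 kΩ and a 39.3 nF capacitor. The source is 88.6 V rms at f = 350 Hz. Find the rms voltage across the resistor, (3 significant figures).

ω = 2πf = 2199 rad/s
X_C = 1/(ωC) = 11600 Ω
Z = 4900 − j11600 Ω
|Z| = √(4900² + 11600²) = 12600 Ω
I = V/|Z| = 7.05 mA
V_R = I·|Z_R| = 0.00705 × 4900 = 34.6 V

34.6 V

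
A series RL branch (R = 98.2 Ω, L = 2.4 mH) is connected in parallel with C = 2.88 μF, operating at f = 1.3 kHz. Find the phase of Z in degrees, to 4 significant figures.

ω = 2πf = 8168 rad/s
X_L = ωL = 19.60 Ω
X_C = 1/(ωC) = 42.51 Ω
Branch 1 (R+jX_L): Z₁ = 98.20 + j19.60 Ω, |Z₁| = 100.1 Ω
Branch 2 (−jX_C): Z₂ = −j42.51 Ω
Parallel: Z = Z₁Z₂/(Z₁+Z₂), |Z| = 42.21 Ω, ∠Z = -65.58°

-65.58°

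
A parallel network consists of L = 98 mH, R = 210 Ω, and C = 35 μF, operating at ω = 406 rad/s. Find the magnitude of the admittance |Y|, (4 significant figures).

11.92 mS

X_L = ωL = 39.79 Ω
X_C = 1/(ωC) = 70.37 Ω
Parallel: admittances add. Y = 1/R + 1/(jωL) + jωC
Y = (0.004762 − j0.01092) S
|Y| = 0.01192 S → |Z| = 1/|Y| = 83.92 Ω, ∠Z = −∠Y = 66.45°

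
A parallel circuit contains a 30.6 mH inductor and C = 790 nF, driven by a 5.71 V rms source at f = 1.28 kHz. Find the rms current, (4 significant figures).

ω = 2πf = 8042 rad/s
X_L = ωL = 246.1 Ω
X_C = 1/(ωC) = 157.4 Ω
Parallel: admittances add. Y = 1/(jωL) + jωC
Y = (0 + j0.002290) S
|Y| = 0.002290 S → |Z| = 1/|Y| = 436.6 Ω, ∠Z = −∠Y = -90.00°
I = V/|Z| = 5.71/436.6 = 13.08 mA

13.08 mA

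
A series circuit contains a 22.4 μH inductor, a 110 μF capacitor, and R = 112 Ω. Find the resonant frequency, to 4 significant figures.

3.206 kHz

ω₀ = 1/√(LC) = 1/√(2.24e-05 × 0.00011) = 20150 rad/s
f₀ = ω₀/(2π) = 3.206 kHz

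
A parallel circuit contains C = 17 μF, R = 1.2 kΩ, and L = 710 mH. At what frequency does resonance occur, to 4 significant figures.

ω₀ = 1/√(LC) = 1/√(0.71 × 1.7e-05) = 287.8 rad/s
f₀ = ω₀/(2π) = 45.81 Hz

45.81 Hz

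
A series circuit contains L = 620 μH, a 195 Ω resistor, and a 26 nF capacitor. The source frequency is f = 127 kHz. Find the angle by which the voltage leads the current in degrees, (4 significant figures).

66.41°

ω = 2πf = 798000 rad/s
X_L = ωL = 494.7 Ω
X_C = 1/(ωC) = 48.20 Ω
Net reactance X = X_L − X_C = 446.5 Ω
Z = 195.0 + j446.5 Ω
|Z| = √(195.0² + 446.5²) = 487.3 Ω
∠Z = arctan(446.5/195.0) = 66.41°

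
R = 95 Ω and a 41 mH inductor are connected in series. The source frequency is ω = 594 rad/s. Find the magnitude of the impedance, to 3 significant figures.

98.1 Ω

X_L = ωL = 24.4 Ω
Z = 95.0 + j24.4 Ω
|Z| = √(95.0² + 24.4²) = 98.1 Ω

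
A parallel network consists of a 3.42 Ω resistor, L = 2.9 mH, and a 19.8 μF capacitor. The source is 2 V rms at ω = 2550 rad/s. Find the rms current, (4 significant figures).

608.9 mA

X_L = ωL = 7.395 Ω
X_C = 1/(ωC) = 19.81 Ω
Parallel: admittances add. Y = 1/R + 1/(jωL) + jωC
Y = (0.2924 − j0.08474) S
|Y| = 0.3044 S → |Z| = 1/|Y| = 3.285 Ω, ∠Z = −∠Y = 16.16°
I = V/|Z| = 2/3.285 = 608.9 mA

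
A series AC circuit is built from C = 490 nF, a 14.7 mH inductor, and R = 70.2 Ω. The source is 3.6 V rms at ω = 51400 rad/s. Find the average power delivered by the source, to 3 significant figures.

1.76 mW

X_L = ωL = 756 Ω
X_C = 1/(ωC) = 39.7 Ω
Net reactance X = X_L − X_C = 716 Ω
Z = 70.2 + j716 Ω
|Z| = √(70.2² + 716²) = 719 Ω
∠Z = arctan(716/70.2) = 84.4°
I = V/|Z| = 5.00 mA
P = VI cos φ = 3.6 × 0.00500 × cos(84.4°) = 1.76 mW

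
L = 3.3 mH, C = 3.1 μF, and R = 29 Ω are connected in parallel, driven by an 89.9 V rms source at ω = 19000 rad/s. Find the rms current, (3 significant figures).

X_L = ωL = 62.7 Ω
X_C = 1/(ωC) = 17.0 Ω
Parallel: admittances add. Y = 1/R + 1/(jωL) + jωC
Y = (0.0345 + j0.0430) S
|Y| = 0.0551 S → |Z| = 1/|Y| = 18.2 Ω, ∠Z = −∠Y = -51.2°
I = V/|Z| = 89.9/18.2 = 4.95 A

4.95 A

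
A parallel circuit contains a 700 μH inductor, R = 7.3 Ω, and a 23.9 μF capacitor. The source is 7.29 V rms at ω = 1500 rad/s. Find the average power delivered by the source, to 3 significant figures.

7.28 W

X_L = ωL = 1.05 Ω
X_C = 1/(ωC) = 27.9 Ω
Parallel: admittances add. Y = 1/R + 1/(jωL) + jωC
Y = (0.137 − j0.917) S
|Y| = 0.927 S → |Z| = 1/|Y| = 1.08 Ω, ∠Z = −∠Y = 81.5°
I = V/|Z| = 6.76 A
P = VI cos φ = 7.29 × 6.76 × cos(81.5°) = 7.28 W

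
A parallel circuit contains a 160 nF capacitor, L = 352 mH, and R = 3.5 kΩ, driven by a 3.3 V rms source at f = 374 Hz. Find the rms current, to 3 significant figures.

2.91 mA

ω = 2πf = 2350 rad/s
X_L = ωL = 827 Ω
X_C = 1/(ωC) = 2660 Ω
Parallel: admittances add. Y = 1/R + 1/(jωL) + jωC
Y = (0.000286 − j0.000833) S
|Y| = 0.000881 S → |Z| = 1/|Y| = 1140 Ω, ∠Z = −∠Y = 71.1°
I = V/|Z| = 3.3/1140 = 2.91 mA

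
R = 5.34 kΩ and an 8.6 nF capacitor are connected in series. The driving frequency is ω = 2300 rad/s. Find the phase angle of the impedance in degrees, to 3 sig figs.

-84.0°

X_C = 1/(ωC) = 50600 Ω
Z = 5340 − j50600 Ω
|Z| = √(5340² + 50600²) = 50800 Ω
∠Z = arctan(-50600/5340) = -84.0°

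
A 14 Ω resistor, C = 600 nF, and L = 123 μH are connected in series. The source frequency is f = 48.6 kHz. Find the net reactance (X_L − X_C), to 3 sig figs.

ω = 2πf = 305400 rad/s
X_L = ωL = 37.6 Ω
X_C = 1/(ωC) = 5.46 Ω
X = 37.6 − 5.46 = 32.1 Ω

32.1 Ω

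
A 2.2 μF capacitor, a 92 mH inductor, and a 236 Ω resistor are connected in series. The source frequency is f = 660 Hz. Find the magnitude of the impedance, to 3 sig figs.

ω = 2πf = 4147 rad/s
X_L = ωL = 382 Ω
X_C = 1/(ωC) = 110 Ω
Net reactance X = X_L − X_C = 272 Ω
Z = 236 + j272 Ω
|Z| = √(236² + 272²) = 360 Ω

360 Ω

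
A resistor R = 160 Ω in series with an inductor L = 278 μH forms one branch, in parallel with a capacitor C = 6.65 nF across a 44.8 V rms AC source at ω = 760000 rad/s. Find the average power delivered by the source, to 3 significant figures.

4.57 W

X_L = ωL = 211 Ω
X_C = 1/(ωC) = 198 Ω
Branch 1 (R+jX_L): Z₁ = 160 + j211 Ω, |Z₁| = 265 Ω
Branch 2 (−jX_C): Z₂ = −j198 Ω
Parallel: Z = Z₁Z₂/(Z₁+Z₂), |Z| = 327 Ω, ∠Z = -41.9°
I = V/|Z| = 137 mA
P = VI cos φ = 44.8 × 0.137 × cos(-41.9°) = 4.57 W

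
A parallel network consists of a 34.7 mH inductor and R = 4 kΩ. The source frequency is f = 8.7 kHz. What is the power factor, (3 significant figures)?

0.428

ω = 2πf = 54660 rad/s
X_L = ωL = 1900 Ω
Parallel: admittances add. Y = 1/R + 1/(jωL)
Y = (0.000250 − j0.000527) S
|Y| = 0.000583 S → |Z| = 1/|Y| = 1710 Ω, ∠Z = −∠Y = 64.6°
cos φ = cos(64.6°) = 0.428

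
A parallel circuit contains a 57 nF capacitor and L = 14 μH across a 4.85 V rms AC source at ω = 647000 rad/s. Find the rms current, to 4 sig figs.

X_L = ωL = 9.058 Ω
X_C = 1/(ωC) = 27.12 Ω
Parallel: admittances add. Y = 1/(jωL) + jωC
Y = (0 − j0.07352) S
|Y| = 0.07352 S → |Z| = 1/|Y| = 13.60 Ω, ∠Z = −∠Y = 90.00°
I = V/|Z| = 4.85/13.60 = 356.6 mA

356.6 mA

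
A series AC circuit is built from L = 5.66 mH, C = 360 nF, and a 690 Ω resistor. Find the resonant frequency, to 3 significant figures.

ω₀ = 1/√(LC) = 1/√(0.00566 × 3.6e-07) = 22150 rad/s
f₀ = ω₀/(2π) = 3.53 kHz

3.53 kHz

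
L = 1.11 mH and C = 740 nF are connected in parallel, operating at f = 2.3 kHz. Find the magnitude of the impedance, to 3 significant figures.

ω = 2πf = 14450 rad/s
X_L = ωL = 16.0 Ω
X_C = 1/(ωC) = 93.5 Ω
Parallel: admittances add. Y = 1/(jωL) + jωC
Y = (0 − j0.0516) S
|Y| = 0.0516 S → |Z| = 1/|Y| = 19.4 Ω, ∠Z = −∠Y = 90.0°

19.4 Ω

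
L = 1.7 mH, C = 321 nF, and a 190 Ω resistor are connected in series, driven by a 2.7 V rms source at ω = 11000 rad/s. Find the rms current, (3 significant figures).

X_L = ωL = 18.7 Ω
X_C = 1/(ωC) = 283 Ω
Net reactance X = X_L − X_C = -265 Ω
Z = 190 − j265 Ω
|Z| = √(190² + 265²) = 326 Ω
I = V/|Z| = 2.7/326 = 8.29 mA

8.29 mA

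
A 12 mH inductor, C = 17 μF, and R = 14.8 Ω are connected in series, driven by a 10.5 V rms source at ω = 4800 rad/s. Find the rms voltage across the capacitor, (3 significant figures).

X_L = ωL = 57.6 Ω
X_C = 1/(ωC) = 12.3 Ω
Net reactance X = X_L − X_C = 45.3 Ω
Z = 14.8 + j45.3 Ω
|Z| = √(14.8² + 45.3²) = 47.7 Ω
I = V/|Z| = 220 mA
V_C = I·|Z_C| = 0.220 × 12.3 = 2.70 V

2.70 V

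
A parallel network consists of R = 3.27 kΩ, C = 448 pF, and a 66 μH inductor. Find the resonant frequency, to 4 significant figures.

ω₀ = 1/√(LC) = 1/√(6.6e-05 × 4.48e-10) = 5.816e+06 rad/s
f₀ = ω₀/(2π) = 925.6 kHz

925.6 kHz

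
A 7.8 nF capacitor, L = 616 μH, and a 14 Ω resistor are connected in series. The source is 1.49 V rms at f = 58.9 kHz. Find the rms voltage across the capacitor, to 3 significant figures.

ω = 2πf = 370100 rad/s
X_L = ωL = 228 Ω
X_C = 1/(ωC) = 346 Ω
Net reactance X = X_L − X_C = -118 Ω
Z = 14.0 − j118 Ω
|Z| = √(14.0² + 118²) = 119 Ω
I = V/|Z| = 12.5 mA
V_C = I·|Z_C| = 0.0125 × 346 = 4.33 V

4.33 V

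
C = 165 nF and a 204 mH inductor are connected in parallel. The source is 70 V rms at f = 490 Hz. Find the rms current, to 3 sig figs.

ω = 2πf = 3079 rad/s
X_L = ωL = 628 Ω
X_C = 1/(ωC) = 1970 Ω
Parallel: admittances add. Y = 1/(jωL) + jωC
Y = (0 − j0.00108) S
|Y| = 0.00108 S → |Z| = 1/|Y| = 922 Ω, ∠Z = −∠Y = 90.0°
I = V/|Z| = 70/922 = 75.9 mA

75.9 mA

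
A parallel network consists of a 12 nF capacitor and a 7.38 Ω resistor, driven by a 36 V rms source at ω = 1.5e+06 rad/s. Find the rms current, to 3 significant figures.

X_C = 1/(ωC) = 55.6 Ω
Parallel: admittances add. Y = 1/R + jωC
Y = (0.136 + j0.0180) S
|Y| = 0.137 S → |Z| = 1/|Y| = 7.32 Ω, ∠Z = −∠Y = -7.57°
I = V/|Z| = 36/7.32 = 4.92 A

4.92 A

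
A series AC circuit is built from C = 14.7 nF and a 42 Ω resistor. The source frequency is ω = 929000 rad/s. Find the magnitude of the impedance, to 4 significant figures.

X_C = 1/(ωC) = 73.23 Ω
Z = 42.00 − j73.23 Ω
|Z| = √(42.00² + 73.23²) = 84.42 Ω

84.42 Ω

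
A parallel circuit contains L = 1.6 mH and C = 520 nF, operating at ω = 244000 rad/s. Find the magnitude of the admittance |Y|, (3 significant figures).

124 mS

X_L = ωL = 390 Ω
X_C = 1/(ωC) = 7.88 Ω
Parallel: admittances add. Y = 1/(jωL) + jωC
Y = (0 + j0.124) S
|Y| = 0.124 S → |Z| = 1/|Y| = 8.04 Ω, ∠Z = −∠Y = -90.0°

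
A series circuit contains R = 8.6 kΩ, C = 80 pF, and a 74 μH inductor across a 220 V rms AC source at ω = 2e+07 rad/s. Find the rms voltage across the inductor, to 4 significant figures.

X_L = ωL = 1480 Ω
X_C = 1/(ωC) = 625.0 Ω
Net reactance X = X_L − X_C = 855.0 Ω
Z = 8600 + j855.0 Ω
|Z| = √(8600² + 855.0²) = 8642 Ω
I = V/|Z| = 25.46 mA
V_L = I·|Z_L| = 0.02546 × 1480 = 37.67 V

37.67 V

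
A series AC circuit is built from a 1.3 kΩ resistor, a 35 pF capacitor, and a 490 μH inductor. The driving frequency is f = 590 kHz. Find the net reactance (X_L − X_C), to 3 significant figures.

-5890 Ω

ω = 2πf = 3.707e+06 rad/s
X_L = ωL = 1820 Ω
X_C = 1/(ωC) = 7710 Ω
X = 1820 − 7710 = -5890 Ω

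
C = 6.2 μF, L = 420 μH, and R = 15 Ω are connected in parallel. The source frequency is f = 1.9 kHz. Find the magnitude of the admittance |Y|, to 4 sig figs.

ω = 2πf = 11940 rad/s
X_L = ωL = 5.014 Ω
X_C = 1/(ωC) = 13.51 Ω
Parallel: admittances add. Y = 1/R + 1/(jωL) + jωC
Y = (0.06667 − j0.1254) S
|Y| = 0.1420 S → |Z| = 1/|Y| = 7.040 Ω, ∠Z = −∠Y = 62.01°

142.0 mS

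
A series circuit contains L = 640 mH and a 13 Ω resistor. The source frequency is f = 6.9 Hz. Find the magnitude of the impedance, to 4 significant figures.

ω = 2πf = 43.35 rad/s
X_L = ωL = 27.75 Ω
Z = 13.00 + j27.75 Ω
|Z| = √(13.00² + 27.75²) = 30.64 Ω

30.64 Ω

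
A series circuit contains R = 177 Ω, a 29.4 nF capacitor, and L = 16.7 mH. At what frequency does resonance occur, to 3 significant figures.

7.18 kHz

ω₀ = 1/√(LC) = 1/√(0.0167 × 2.94e-08) = 45130 rad/s
f₀ = ω₀/(2π) = 7.18 kHz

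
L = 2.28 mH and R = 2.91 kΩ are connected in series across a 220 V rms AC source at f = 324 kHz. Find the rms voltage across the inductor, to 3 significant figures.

186 V

ω = 2πf = 2.036e+06 rad/s
X_L = ωL = 4640 Ω
Z = 2910 + j4640 Ω
|Z| = √(2910² + 4640²) = 5480 Ω
I = V/|Z| = 40.2 mA
V_L = I·|Z_L| = 0.0402 × 4640 = 186 V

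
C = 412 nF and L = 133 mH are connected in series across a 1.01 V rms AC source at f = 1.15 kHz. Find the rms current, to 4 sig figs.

1.616 mA

ω = 2πf = 7226 rad/s
X_L = ωL = 961.0 Ω
X_C = 1/(ωC) = 335.9 Ω
Net reactance X = X_L − X_C = 625.1 Ω
Z = j625.1 Ω
|Z| = √(0² + 625.1²) = 625.1 Ω
I = V/|Z| = 1.01/625.1 = 1.616 mA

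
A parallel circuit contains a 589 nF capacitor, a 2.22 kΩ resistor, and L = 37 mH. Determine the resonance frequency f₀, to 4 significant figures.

ω₀ = 1/√(LC) = 1/√(0.037 × 5.89e-07) = 6774 rad/s
f₀ = ω₀/(2π) = 1.078 kHz

1.078 kHz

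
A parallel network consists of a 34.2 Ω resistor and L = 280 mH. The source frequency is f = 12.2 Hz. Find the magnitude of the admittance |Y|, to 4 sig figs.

ω = 2πf = 76.65 rad/s
X_L = ωL = 21.46 Ω
Parallel: admittances add. Y = 1/R + 1/(jωL)
Y = (0.02924 − j0.04659) S
|Y| = 0.05501 S → |Z| = 1/|Y| = 18.18 Ω, ∠Z = −∠Y = 57.89°

55.01 mS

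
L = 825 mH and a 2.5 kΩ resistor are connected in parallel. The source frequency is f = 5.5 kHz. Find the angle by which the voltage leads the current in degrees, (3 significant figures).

5.01°

ω = 2πf = 34560 rad/s
X_L = ωL = 28500 Ω
Parallel: admittances add. Y = 1/R + 1/(jωL)
Y = (0.000400 − j3.51e-05) S
|Y| = 0.000402 S → |Z| = 1/|Y| = 2490 Ω, ∠Z = −∠Y = 5.01°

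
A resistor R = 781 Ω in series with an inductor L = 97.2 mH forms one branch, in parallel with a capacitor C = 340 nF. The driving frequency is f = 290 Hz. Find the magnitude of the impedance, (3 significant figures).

790 Ω

ω = 2πf = 1822 rad/s
X_L = ωL = 177 Ω
X_C = 1/(ωC) = 1610 Ω
Branch 1 (R+jX_L): Z₁ = 781 + j177 Ω, |Z₁| = 801 Ω
Branch 2 (−jX_C): Z₂ = −j1610 Ω
Parallel: Z = Z₁Z₂/(Z₁+Z₂), |Z| = 790 Ω, ∠Z = -15.7°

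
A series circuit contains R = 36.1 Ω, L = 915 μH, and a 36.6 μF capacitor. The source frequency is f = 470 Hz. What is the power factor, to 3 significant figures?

0.984

ω = 2πf = 2953 rad/s
X_L = ωL = 2.70 Ω
X_C = 1/(ωC) = 9.25 Ω
Net reactance X = X_L − X_C = -6.55 Ω
Z = 36.1 − j6.55 Ω
|Z| = √(36.1² + 6.55²) = 36.7 Ω
∠Z = arctan(-6.55/36.1) = -10.3°
cos φ = cos(-10.3°) = 0.984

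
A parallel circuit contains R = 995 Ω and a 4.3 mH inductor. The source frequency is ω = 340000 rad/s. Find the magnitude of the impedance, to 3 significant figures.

823 Ω

X_L = ωL = 1460 Ω
Parallel: admittances add. Y = 1/R + 1/(jωL)
Y = (0.00101 − j0.000684) S
|Y| = 0.00122 S → |Z| = 1/|Y| = 823 Ω, ∠Z = −∠Y = 34.2°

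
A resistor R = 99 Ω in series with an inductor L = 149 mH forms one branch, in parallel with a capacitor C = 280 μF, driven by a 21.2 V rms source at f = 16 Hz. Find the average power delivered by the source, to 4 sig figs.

4.438 W

ω = 2πf = 100.5 rad/s
X_L = ωL = 14.98 Ω
X_C = 1/(ωC) = 35.53 Ω
Branch 1 (R+jX_L): Z₁ = 99.00 + j14.98 Ω, |Z₁| = 100.1 Ω
Branch 2 (−jX_C): Z₂ = −j35.53 Ω
Parallel: Z = Z₁Z₂/(Z₁+Z₂), |Z| = 35.18 Ω, ∠Z = -69.67°
I = V/|Z| = 602.6 mA
P = VI cos φ = 21.2 × 0.6026 × cos(-69.67°) = 4.438 W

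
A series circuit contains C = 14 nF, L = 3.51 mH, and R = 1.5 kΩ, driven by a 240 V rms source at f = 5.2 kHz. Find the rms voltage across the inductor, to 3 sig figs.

ω = 2πf = 32670 rad/s
X_L = ωL = 115 Ω
X_C = 1/(ωC) = 2190 Ω
Net reactance X = X_L − X_C = -2070 Ω
Z = 1500 − j2070 Ω
|Z| = √(1500² + 2070²) = 2560 Ω
I = V/|Z| = 93.8 mA
V_L = I·|Z_L| = 0.0938 × 115 = 10.8 V

10.8 V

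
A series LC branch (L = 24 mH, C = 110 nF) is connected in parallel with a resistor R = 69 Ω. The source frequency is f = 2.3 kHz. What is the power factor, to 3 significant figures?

ω = 2πf = 14450 rad/s
X_L = ωL = 347 Ω
X_C = 1/(ωC) = 629 Ω
Branch 1: Z₁ = R = 69.0 Ω
Branch 2 (series LC): Z₂ = j(X_L − X_C) = −j282 Ω
Parallel: Z = Z₁Z₂/(Z₁+Z₂), |Z| = 67.0 Ω, ∠Z = -13.7°
cos φ = cos(-13.7°) = 0.971

0.971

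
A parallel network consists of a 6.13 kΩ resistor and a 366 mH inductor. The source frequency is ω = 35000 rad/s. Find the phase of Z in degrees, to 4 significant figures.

X_L = ωL = 12810 Ω
Parallel: admittances add. Y = 1/R + 1/(jωL)
Y = (0.0001631 − j7.806e-05) S
|Y| = 0.0001808 S → |Z| = 1/|Y| = 5529 Ω, ∠Z = −∠Y = 25.57°

25.57°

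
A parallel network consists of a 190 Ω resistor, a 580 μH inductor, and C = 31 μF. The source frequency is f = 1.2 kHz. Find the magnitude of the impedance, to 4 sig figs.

ω = 2πf = 7540 rad/s
X_L = ωL = 4.373 Ω
X_C = 1/(ωC) = 4.278 Ω
Parallel: admittances add. Y = 1/R + 1/(jωL) + jωC
Y = (0.005263 + j0.005064) S
|Y| = 0.007303 S → |Z| = 1/|Y| = 136.9 Ω, ∠Z = −∠Y = -43.89°

136.9 Ω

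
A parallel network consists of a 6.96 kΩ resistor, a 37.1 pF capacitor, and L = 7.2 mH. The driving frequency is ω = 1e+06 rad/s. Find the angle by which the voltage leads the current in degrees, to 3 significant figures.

35.3°

X_L = ωL = 7200 Ω
X_C = 1/(ωC) = 27000 Ω
Parallel: admittances add. Y = 1/R + 1/(jωL) + jωC
Y = (0.000144 − j0.000102) S
|Y| = 0.000176 S → |Z| = 1/|Y| = 5680 Ω, ∠Z = −∠Y = 35.3°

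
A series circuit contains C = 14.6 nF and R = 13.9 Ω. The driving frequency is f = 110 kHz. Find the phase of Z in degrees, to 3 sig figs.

-82.0°

ω = 2πf = 691200 rad/s
X_C = 1/(ωC) = 99.1 Ω
Z = 13.9 − j99.1 Ω
|Z| = √(13.9² + 99.1²) = 100 Ω
∠Z = arctan(-99.1/13.9) = -82.0°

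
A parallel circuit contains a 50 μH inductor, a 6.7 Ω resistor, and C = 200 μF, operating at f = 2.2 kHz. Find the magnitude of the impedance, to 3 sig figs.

0.754 Ω

ω = 2πf = 13820 rad/s
X_L = ωL = 0.691 Ω
X_C = 1/(ωC) = 0.362 Ω
Parallel: admittances add. Y = 1/R + 1/(jωL) + jωC
Y = (0.149 + j1.32) S
|Y| = 1.33 S → |Z| = 1/|Y| = 0.754 Ω, ∠Z = −∠Y = -83.5°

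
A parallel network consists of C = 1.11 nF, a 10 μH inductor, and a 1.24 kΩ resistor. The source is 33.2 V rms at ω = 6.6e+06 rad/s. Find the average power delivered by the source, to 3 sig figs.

889 mW

X_L = ωL = 66.0 Ω
X_C = 1/(ωC) = 137 Ω
Parallel: admittances add. Y = 1/R + 1/(jωL) + jωC
Y = (0.000806 − j0.00783) S
|Y| = 0.00787 S → |Z| = 1/|Y| = 127 Ω, ∠Z = −∠Y = 84.1°
I = V/|Z| = 261 mA
P = VI cos φ = 33.2 × 0.261 × cos(84.1°) = 889 mW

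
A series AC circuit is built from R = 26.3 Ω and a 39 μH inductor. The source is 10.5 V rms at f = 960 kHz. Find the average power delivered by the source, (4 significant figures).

51.75 mW

ω = 2πf = 6.032e+06 rad/s
X_L = ωL = 235.2 Ω
Z = 26.30 + j235.2 Ω
|Z| = √(26.30² + 235.2²) = 236.7 Ω
∠Z = arctan(235.2/26.30) = 83.62°
I = V/|Z| = 44.36 mA
P = VI cos φ = 10.5 × 0.04436 × cos(83.62°) = 51.75 mW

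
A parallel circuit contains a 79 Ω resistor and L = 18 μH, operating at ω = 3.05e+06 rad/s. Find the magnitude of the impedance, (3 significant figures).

X_L = ωL = 54.9 Ω
Parallel: admittances add. Y = 1/R + 1/(jωL)
Y = (0.0127 − j0.0182) S
|Y| = 0.0222 S → |Z| = 1/|Y| = 45.1 Ω, ∠Z = −∠Y = 55.2°

45.1 Ω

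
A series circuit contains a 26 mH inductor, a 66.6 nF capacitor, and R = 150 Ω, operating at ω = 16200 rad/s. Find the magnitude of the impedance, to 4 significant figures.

527.4 Ω

X_L = ωL = 421.2 Ω
X_C = 1/(ωC) = 926.9 Ω
Net reactance X = X_L − X_C = -505.7 Ω
Z = 150.0 − j505.7 Ω
|Z| = √(150.0² + 505.7²) = 527.4 Ω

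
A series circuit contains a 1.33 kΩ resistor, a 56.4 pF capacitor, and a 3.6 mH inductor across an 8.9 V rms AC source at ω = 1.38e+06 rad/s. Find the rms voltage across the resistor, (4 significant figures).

X_L = ωL = 4968 Ω
X_C = 1/(ωC) = 12850 Ω
Net reactance X = X_L − X_C = -7880 Ω
Z = 1330 − j7880 Ω
|Z| = √(1330² + 7880²) = 7992 Ω
I = V/|Z| = 1.114 mA
V_R = I·|Z_R| = 0.001114 × 1330 = 1.481 V

1.481 V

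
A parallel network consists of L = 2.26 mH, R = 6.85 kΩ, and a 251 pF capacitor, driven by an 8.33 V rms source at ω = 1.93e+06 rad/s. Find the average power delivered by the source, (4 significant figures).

X_L = ωL = 4362 Ω
X_C = 1/(ωC) = 2064 Ω
Parallel: admittances add. Y = 1/R + 1/(jωL) + jωC
Y = (0.0001460 + j0.0002552) S
|Y| = 0.0002940 S → |Z| = 1/|Y| = 3402 Ω, ∠Z = −∠Y = -60.23°
I = V/|Z| = 2.449 mA
P = VI cos φ = 8.33 × 0.002449 × cos(-60.23°) = 10.13 mW

10.13 mW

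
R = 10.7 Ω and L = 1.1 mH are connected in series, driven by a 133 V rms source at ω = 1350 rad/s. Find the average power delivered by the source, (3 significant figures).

1.62 kW

X_L = ωL = 1.49 Ω
Z = 10.7 + j1.49 Ω
|Z| = √(10.7² + 1.49²) = 10.8 Ω
∠Z = arctan(1.49/10.7) = 7.90°
I = V/|Z| = 12.3 A
P = VI cos φ = 133 × 12.3 × cos(7.90°) = 1.62 kW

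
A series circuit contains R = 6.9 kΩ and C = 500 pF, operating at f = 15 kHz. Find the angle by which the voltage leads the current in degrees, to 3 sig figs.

ω = 2πf = 94250 rad/s
X_C = 1/(ωC) = 21200 Ω
Z = 6900 − j21200 Ω
|Z| = √(6900² + 21200²) = 22300 Ω
∠Z = arctan(-21200/6900) = -72.0°

-72.0°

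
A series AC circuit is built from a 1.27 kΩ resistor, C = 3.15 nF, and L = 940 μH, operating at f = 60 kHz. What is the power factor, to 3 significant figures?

0.934

ω = 2πf = 377000 rad/s
X_L = ωL = 354 Ω
X_C = 1/(ωC) = 842 Ω
Net reactance X = X_L − X_C = -488 Ω
Z = 1270 − j488 Ω
|Z| = √(1270² + 488²) = 1360 Ω
∠Z = arctan(-488/1270) = -21.0°
cos φ = cos(-21.0°) = 0.934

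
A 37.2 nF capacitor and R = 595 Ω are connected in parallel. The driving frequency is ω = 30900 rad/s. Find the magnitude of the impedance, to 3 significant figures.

X_C = 1/(ωC) = 870 Ω
Parallel: admittances add. Y = 1/R + jωC
Y = (0.00168 + j0.00115) S
|Y| = 0.00204 S → |Z| = 1/|Y| = 491 Ω, ∠Z = −∠Y = -34.4°

491 Ω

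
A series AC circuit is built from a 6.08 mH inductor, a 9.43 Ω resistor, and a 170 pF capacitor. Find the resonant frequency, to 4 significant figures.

156.5 kHz

ω₀ = 1/√(LC) = 1/√(0.00608 × 1.7e-10) = 983600 rad/s
f₀ = ω₀/(2π) = 156.5 kHz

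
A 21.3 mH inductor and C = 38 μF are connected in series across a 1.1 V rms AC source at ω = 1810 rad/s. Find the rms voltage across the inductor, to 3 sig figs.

X_L = ωL = 38.6 Ω
X_C = 1/(ωC) = 14.5 Ω
Net reactance X = X_L − X_C = 24.0 Ω
Z = j24.0 Ω
|Z| = √(0² + 24.0²) = 24.0 Ω
I = V/|Z| = 45.8 mA
V_L = I·|Z_L| = 0.0458 × 38.6 = 1.77 V

1.77 V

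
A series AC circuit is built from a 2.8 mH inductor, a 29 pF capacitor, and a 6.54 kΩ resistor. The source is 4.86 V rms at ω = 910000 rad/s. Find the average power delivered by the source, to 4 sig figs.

X_L = ωL = 2548 Ω
X_C = 1/(ωC) = 37890 Ω
Net reactance X = X_L − X_C = -35350 Ω
Z = 6540 − j35350 Ω
|Z| = √(6540² + 35350²) = 35950 Ω
∠Z = arctan(-35350/6540) = -79.52°
I = V/|Z| = 135.2 μA
P = VI cos φ = 4.86 × 0.0001352 × cos(-79.52°) = 119.6 μW

119.6 μW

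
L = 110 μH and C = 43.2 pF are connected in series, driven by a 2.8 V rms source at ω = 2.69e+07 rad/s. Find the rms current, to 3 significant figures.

1.33 mA

X_L = ωL = 2960 Ω
X_C = 1/(ωC) = 861 Ω
Net reactance X = X_L − X_C = 2100 Ω
Z = j2100 Ω
|Z| = √(0² + 2100²) = 2100 Ω
I = V/|Z| = 2.8/2100 = 1.33 mA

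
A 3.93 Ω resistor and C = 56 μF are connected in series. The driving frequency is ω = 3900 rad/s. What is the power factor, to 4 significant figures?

X_C = 1/(ωC) = 4.579 Ω
Z = 3.930 − j4.579 Ω
|Z| = √(3.930² + 4.579²) = 6.034 Ω
∠Z = arctan(-4.579/3.930) = -49.36°
cos φ = cos(-49.36°) = 0.6513

0.6513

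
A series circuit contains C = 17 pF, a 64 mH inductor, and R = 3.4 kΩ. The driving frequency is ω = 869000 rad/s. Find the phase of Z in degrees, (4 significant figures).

-74.27°

X_L = ωL = 55620 Ω
X_C = 1/(ωC) = 67690 Ω
Net reactance X = X_L − X_C = -12080 Ω
Z = 3400 − j12080 Ω
|Z| = √(3400² + 12080²) = 12540 Ω
∠Z = arctan(-12080/3400) = -74.27°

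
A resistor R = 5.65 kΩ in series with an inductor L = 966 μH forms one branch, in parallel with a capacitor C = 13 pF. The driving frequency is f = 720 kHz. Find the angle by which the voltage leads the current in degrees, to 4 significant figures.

13.63°

ω = 2πf = 4.524e+06 rad/s
X_L = ωL = 4370 Ω
X_C = 1/(ωC) = 17000 Ω
Branch 1 (R+jX_L): Z₁ = 5650 + j4370 Ω, |Z₁| = 7143 Ω
Branch 2 (−jX_C): Z₂ = −j17000 Ω
Parallel: Z = Z₁Z₂/(Z₁+Z₂), |Z| = 8776 Ω, ∠Z = 13.63°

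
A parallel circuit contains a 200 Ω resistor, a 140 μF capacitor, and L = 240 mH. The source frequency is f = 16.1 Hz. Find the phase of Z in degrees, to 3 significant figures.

79.5°

ω = 2πf = 101.2 rad/s
X_L = ωL = 24.3 Ω
X_C = 1/(ωC) = 70.6 Ω
Parallel: admittances add. Y = 1/R + 1/(jωL) + jωC
Y = (0.00500 − j0.0270) S
|Y| = 0.0275 S → |Z| = 1/|Y| = 36.4 Ω, ∠Z = −∠Y = 79.5°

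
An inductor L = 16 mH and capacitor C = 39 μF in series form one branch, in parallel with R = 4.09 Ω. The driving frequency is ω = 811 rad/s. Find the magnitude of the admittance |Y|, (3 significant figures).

250 mS

X_L = ωL = 13.0 Ω
X_C = 1/(ωC) = 31.6 Ω
Branch 1: Z₁ = R = 4.09 Ω
Branch 2 (series LC): Z₂ = j(X_L − X_C) = −j18.6 Ω
Parallel: Z = Z₁Z₂/(Z₁+Z₂), |Z| = 3.99 Ω, ∠Z = -12.4°
|Y| = 1/|Z| = 250 mS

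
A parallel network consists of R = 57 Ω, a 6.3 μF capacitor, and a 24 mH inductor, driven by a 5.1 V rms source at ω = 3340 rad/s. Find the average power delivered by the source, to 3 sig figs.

X_L = ωL = 80.2 Ω
X_C = 1/(ωC) = 47.5 Ω
Parallel: admittances add. Y = 1/R + 1/(jωL) + jωC
Y = (0.0175 + j0.00857) S
|Y| = 0.0195 S → |Z| = 1/|Y| = 51.2 Ω, ∠Z = −∠Y = -26.0°
I = V/|Z| = 99.6 mA
P = VI cos φ = 5.1 × 0.0996 × cos(-26.0°) = 456 mW

456 mW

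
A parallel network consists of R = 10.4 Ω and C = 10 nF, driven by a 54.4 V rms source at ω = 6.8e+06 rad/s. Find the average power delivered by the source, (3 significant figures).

X_C = 1/(ωC) = 14.7 Ω
Parallel: admittances add. Y = 1/R + jωC
Y = (0.0962 + j0.0680) S
|Y| = 0.118 S → |Z| = 1/|Y| = 8.49 Ω, ∠Z = −∠Y = -35.3°
I = V/|Z| = 6.41 A
P = VI cos φ = 54.4 × 6.41 × cos(-35.3°) = 285 W

285 W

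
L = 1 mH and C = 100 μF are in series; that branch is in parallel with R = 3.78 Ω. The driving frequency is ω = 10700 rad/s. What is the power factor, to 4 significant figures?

0.9326

X_L = ωL = 10.70 Ω
X_C = 1/(ωC) = 0.9346 Ω
Branch 1: Z₁ = R = 3.780 Ω
Branch 2 (series LC): Z₂ = j(X_L − X_C) = j9.765 Ω
Parallel: Z = Z₁Z₂/(Z₁+Z₂), |Z| = 3.525 Ω, ∠Z = 21.16°
cos φ = cos(21.16°) = 0.9326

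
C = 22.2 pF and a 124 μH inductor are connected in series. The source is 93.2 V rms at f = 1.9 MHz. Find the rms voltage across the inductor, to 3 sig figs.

ω = 2πf = 1.194e+07 rad/s
X_L = ωL = 1480 Ω
X_C = 1/(ωC) = 3770 Ω
Net reactance X = X_L − X_C = -2290 Ω
Z = − j2290 Ω
|Z| = √(0² + 2290²) = 2290 Ω
I = V/|Z| = 40.6 mA
V_L = I·|Z_L| = 0.0406 × 1480 = 60.2 V

60.2 V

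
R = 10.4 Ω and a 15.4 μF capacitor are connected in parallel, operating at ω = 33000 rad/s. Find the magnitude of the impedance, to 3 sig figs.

X_C = 1/(ωC) = 1.97 Ω
Parallel: admittances add. Y = 1/R + jωC
Y = (0.0962 + j0.508) S
|Y| = 0.517 S → |Z| = 1/|Y| = 1.93 Ω, ∠Z = −∠Y = -79.3°

1.93 Ω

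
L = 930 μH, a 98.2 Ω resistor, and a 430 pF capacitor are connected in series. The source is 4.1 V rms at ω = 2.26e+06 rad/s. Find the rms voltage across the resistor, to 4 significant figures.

X_L = ωL = 2102 Ω
X_C = 1/(ωC) = 1029 Ω
Net reactance X = X_L − X_C = 1073 Ω
Z = 98.20 + j1073 Ω
|Z| = √(98.20² + 1073²) = 1077 Ω
I = V/|Z| = 3.806 mA
V_R = I·|Z_R| = 0.003806 × 98.20 = 0.3737 V

0.3737 V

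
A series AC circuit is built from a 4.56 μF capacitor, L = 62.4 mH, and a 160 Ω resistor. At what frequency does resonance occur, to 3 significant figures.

298 Hz

ω₀ = 1/√(LC) = 1/√(0.0624 × 4.56e-06) = 1875 rad/s
f₀ = ω₀/(2π) = 298 Hz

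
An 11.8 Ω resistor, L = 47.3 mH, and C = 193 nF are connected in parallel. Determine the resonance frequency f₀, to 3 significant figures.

ω₀ = 1/√(LC) = 1/√(0.0473 × 1.93e-07) = 10470 rad/s
f₀ = ω₀/(2π) = 1.67 kHz

1.67 kHz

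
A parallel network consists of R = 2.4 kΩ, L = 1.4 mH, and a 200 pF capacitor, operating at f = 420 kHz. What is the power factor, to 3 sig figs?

ω = 2πf = 2.639e+06 rad/s
X_L = ωL = 3690 Ω
X_C = 1/(ωC) = 1890 Ω
Parallel: admittances add. Y = 1/R + 1/(jωL) + jωC
Y = (0.000417 + j0.000257) S
|Y| = 0.000490 S → |Z| = 1/|Y| = 2040 Ω, ∠Z = −∠Y = -31.7°
cos φ = cos(-31.7°) = 0.851

0.851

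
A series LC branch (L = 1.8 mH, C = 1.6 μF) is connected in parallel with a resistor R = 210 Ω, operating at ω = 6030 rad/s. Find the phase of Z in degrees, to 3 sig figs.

X_L = ωL = 10.9 Ω
X_C = 1/(ωC) = 104 Ω
Branch 1: Z₁ = R = 210 Ω
Branch 2 (series LC): Z₂ = j(X_L − X_C) = −j92.8 Ω
Parallel: Z = Z₁Z₂/(Z₁+Z₂), |Z| = 84.9 Ω, ∠Z = -66.2°

-66.2°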